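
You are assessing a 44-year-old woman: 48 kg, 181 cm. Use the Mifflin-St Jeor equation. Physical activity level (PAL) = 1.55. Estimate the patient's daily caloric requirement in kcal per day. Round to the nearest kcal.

Mifflin-St Jeor (female): BMR = 10(48) + 6.25(181) − 5(44) − 161 = 480 + 1131.25 − 220 − 161 = 1230.25 kcal/day.
TEE = BMR × activity factor = 1230.25 × 1.55 = 1906.8875 kcal/day.

1907 kcal per day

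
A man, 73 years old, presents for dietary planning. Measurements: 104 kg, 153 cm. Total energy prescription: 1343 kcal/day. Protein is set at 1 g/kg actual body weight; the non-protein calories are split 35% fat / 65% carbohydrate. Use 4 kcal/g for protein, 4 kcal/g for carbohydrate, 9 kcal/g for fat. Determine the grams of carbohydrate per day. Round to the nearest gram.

Protein = 1 × 104 = 104 g → 104 × 4 = 416 kcal.
Non-protein calories = 1343 − 416 = 927 kcal.
Fat: 35% × 927 = 324.45 kcal; carbohydrate: 602.55 kcal.
Carbohydrate: 602.55 kcal ÷ 4 kcal/g = 150.6375 g.

151 g/day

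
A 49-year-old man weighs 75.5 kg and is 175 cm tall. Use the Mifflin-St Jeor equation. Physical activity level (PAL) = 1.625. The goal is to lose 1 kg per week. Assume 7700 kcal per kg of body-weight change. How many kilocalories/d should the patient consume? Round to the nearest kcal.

1514 kilocalories/d

Mifflin-St Jeor (male): BMR = 10(75.5) + 6.25(175) − 5(49) + 5 = 755 + 1093.75 − 245 + 5 = 1608.75 kcal/day.
TEE = 1608.75 × 1.625 = 2614.2188 kcal/day.
Required daily deficit = 1 × 7700 ÷ 7 = 1100 kcal/day.
Target intake = 2614.2188 − 1100 = 1514.2188 kcal/day.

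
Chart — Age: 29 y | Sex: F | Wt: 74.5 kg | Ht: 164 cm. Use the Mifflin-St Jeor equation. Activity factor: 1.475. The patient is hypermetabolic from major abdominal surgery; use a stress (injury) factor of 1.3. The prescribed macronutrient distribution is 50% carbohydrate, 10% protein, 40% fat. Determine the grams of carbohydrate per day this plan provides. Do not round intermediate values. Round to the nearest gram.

351 g/day

Mifflin-St Jeor (female): BMR = 10(74.5) + 6.25(164) − 5(29) − 161 = 745 + 1025 − 145 − 161 = 1464 kcal/day.
TEE = 1464 × 1.475 = 2159.4 kcal/day.
With stress factor 1.3: 2159.4 × 1.3 = 2807.22 kcal/day.
Carbohydrate energy = 50% × 2807.22 = 1403.61 kcal.
Carbohydrate = 1403.61 ÷ 4 kcal/g = 350.9025 g.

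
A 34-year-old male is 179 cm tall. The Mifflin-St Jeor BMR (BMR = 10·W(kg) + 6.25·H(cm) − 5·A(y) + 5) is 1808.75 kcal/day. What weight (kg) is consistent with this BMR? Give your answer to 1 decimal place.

1808.75 = 10·W + 6.25(179) − 5(34) + 5
10·W = 1808.75 − 953.75 = 855, so W = 85.5 kg.

85.5 kg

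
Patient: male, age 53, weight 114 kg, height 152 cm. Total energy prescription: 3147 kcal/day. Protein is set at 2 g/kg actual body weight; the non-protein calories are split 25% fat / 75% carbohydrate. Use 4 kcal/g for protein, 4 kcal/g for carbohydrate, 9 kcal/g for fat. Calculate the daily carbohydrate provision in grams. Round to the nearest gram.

419 g/day

Protein = 2 × 114 = 228 g → 228 × 4 = 912 kcal.
Non-protein calories = 3147 − 912 = 2235 kcal.
Fat: 25% × 2235 = 558.75 kcal; carbohydrate: 1676.25 kcal.
Carbohydrate: 1676.25 kcal ÷ 4 kcal/g = 419.0625 g.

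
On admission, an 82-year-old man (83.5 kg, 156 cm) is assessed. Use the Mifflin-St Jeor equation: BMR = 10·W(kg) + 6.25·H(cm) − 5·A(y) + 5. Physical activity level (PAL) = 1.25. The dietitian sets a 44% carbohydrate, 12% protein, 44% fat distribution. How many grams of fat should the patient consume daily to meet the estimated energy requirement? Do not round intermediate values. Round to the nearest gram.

Mifflin-St Jeor (male): BMR = 10(83.5) + 6.25(156) − 5(82) + 5 = 835 + 975 − 410 + 5 = 1405 kcal/day.
TEE = 1405 × 1.25 = 1756.25 kcal/day.
Fat energy = 44% × 1756.25 = 772.75 kcal.
Fat = 772.75 ÷ 9 kcal/g = 85.8611 g.

86 g/day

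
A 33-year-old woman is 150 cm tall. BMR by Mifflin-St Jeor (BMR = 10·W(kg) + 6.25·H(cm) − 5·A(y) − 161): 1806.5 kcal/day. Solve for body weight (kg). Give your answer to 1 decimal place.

119.5 kg

1806.5 = 10·W + 6.25(150) − 5(33) − 161
10·W = 1806.5 − 611.5 = 1195, so W = 119.5 kg.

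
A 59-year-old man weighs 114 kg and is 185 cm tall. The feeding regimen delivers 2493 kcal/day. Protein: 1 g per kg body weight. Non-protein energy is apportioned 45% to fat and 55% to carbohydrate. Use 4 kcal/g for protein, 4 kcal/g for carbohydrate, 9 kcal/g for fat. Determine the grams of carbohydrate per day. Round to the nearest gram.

Protein = 1 × 114 = 114 g → 114 × 4 = 456 kcal.
Non-protein calories = 2493 − 456 = 2037 kcal.
Fat: 45% × 2037 = 916.65 kcal; carbohydrate: 1120.35 kcal.
Carbohydrate: 1120.35 kcal ÷ 4 kcal/g = 280.0875 g.

280 g/day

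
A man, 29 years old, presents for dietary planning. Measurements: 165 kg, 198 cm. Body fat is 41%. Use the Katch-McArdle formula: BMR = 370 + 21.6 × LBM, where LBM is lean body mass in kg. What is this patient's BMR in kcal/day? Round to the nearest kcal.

LBM = 165 × (1 − 0.41) = 97.35 kg. Katch-McArdle: BMR = 370 + 21.6 × 97.35 = 2472.76 kcal/day.

2473 kcal/day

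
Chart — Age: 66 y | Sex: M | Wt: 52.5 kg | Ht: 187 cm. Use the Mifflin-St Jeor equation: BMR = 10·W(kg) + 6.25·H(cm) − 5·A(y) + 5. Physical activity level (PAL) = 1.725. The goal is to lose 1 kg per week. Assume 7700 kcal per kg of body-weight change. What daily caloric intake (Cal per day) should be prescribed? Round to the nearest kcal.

Mifflin-St Jeor (male): BMR = 10(52.5) + 6.25(187) − 5(66) + 5 = 525 + 1168.75 − 330 + 5 = 1368.75 kcal/day.
TEE = 1368.75 × 1.725 = 2361.0938 kcal/day.
Required daily deficit = 1 × 7700 ÷ 7 = 1100 kcal/day.
Target intake = 2361.0938 − 1100 = 1261.0938 kcal/day.

1261 Cal per day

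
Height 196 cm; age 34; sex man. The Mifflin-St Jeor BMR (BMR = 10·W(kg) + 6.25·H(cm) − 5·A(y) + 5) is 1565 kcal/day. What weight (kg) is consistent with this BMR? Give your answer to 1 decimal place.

50.5 kg

1565 = 10·W + 6.25(196) − 5(34) + 5
10·W = 1565 − 1060 = 505, so W = 50.5 kg.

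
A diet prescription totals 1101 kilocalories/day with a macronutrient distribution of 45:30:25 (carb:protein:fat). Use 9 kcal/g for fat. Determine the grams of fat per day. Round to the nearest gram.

31 g/day

Fat energy = 25% × 1101 = 275.25 kcal.
At 9 kcal/g: 275.25 ÷ 9 = 30.5833 g.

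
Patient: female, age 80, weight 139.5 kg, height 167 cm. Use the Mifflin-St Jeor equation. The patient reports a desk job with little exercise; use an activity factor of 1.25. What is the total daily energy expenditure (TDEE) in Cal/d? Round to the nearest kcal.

Mifflin-St Jeor (female): BMR = 10(139.5) + 6.25(167) − 5(80) − 161 = 1395 + 1043.75 − 400 − 161 = 1877.75 kcal/day.
TEE = BMR × activity factor = 1877.75 × 1.25 = 2347.1875 kcal/day.

2347 Cal/d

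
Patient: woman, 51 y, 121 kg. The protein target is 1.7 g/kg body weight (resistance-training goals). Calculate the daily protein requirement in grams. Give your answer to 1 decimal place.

205.7 g/day

Protein = 1.7 g/kg × 121 kg = 205.7 g/day.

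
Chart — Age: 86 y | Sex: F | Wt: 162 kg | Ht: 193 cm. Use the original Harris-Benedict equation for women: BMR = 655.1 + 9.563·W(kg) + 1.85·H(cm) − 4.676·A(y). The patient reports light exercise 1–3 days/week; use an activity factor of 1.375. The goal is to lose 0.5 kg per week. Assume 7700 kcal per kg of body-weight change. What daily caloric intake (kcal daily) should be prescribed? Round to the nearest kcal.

Harris-Benedict: BMR = 655.1 + 9.563(162) + 1.85(193) − 4.676(86) = 2159.22 kcal/day.
TEE = 2159.22 × 1.375 = 2968.9275 kcal/day.
Required daily deficit = 0.5 × 7700 ÷ 7 = 550 kcal/day.
Target intake = 2968.9275 − 550 = 2418.9275 kcal/day.

2419 kcal daily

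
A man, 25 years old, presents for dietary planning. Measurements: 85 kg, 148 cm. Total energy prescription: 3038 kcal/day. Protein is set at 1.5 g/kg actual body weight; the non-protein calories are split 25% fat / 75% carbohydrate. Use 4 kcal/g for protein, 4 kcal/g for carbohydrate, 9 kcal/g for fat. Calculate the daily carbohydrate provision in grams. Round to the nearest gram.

474 g/day

Protein = 1.5 × 85 = 127.5 g → 127.5 × 4 = 510 kcal.
Non-protein calories = 3038 − 510 = 2528 kcal.
Fat: 25% × 2528 = 632 kcal; carbohydrate: 1896 kcal.
Carbohydrate: 1896 kcal ÷ 4 kcal/g = 474 g.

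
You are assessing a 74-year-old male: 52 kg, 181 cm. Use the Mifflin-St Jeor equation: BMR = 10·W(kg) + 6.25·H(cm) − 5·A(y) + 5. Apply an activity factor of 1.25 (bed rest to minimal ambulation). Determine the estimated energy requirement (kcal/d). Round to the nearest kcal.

Mifflin-St Jeor (male): BMR = 10(52) + 6.25(181) − 5(74) + 5 = 520 + 1131.25 − 370 + 5 = 1286.25 kcal/day.
TEE = BMR × activity factor = 1286.25 × 1.25 = 1607.8125 kcal/day.

1608 kcal/d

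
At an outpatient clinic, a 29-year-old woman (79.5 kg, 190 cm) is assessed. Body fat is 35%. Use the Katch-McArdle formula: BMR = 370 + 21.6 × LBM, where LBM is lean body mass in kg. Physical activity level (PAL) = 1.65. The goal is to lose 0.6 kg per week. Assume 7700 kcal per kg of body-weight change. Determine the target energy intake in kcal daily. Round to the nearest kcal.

LBM = 79.5 × (1 − 0.35) = 51.675 kg. Katch-McArdle: BMR = 370 + 21.6 × 51.675 = 1486.18 kcal/day.
TEE = 1486.18 × 1.65 = 2452.197 kcal/day.
Required daily deficit = 0.6 × 7700 ÷ 7 = 660 kcal/day.
Target intake = 2452.197 − 660 = 1792.197 kcal/day.

1792 kcal daily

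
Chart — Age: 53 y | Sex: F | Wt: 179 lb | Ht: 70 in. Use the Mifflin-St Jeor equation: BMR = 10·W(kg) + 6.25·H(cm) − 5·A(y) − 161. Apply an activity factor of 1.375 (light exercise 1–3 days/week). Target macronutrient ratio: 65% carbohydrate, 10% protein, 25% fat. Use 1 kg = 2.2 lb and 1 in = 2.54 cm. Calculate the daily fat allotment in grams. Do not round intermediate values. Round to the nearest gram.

Convert to metric: weight = 179 ÷ 2.2 = 81.3636 kg; height = 70 × 2.54 = 177.8 cm.
Mifflin-St Jeor (female): BMR = 10(81.3636) + 6.25(177.8) − 5(53) − 161 = 813.6364 + 1111.25 − 265 − 161 = 1498.8864 kcal/day.
TEE = 1498.8864 × 1.375 = 2060.9688 kcal/day.
Fat energy = 25% × 2060.9688 = 515.2422 kcal.
Fat = 515.2422 ÷ 9 kcal/g = 57.2491 g.

57 g/day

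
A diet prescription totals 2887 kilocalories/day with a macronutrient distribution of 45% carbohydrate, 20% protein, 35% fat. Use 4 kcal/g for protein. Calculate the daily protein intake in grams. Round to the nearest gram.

Protein energy = 20% × 2887 = 577.4 kcal.
At 4 kcal/g: 577.4 ÷ 4 = 144.35 g.

144 g/day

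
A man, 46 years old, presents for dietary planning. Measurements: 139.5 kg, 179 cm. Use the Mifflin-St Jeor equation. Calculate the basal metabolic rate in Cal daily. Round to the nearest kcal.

Mifflin-St Jeor (male): BMR = 10(139.5) + 6.25(179) − 5(46) + 5 = 1395 + 1118.75 − 230 + 5 = 2288.75 kcal/day.

2289 Cal daily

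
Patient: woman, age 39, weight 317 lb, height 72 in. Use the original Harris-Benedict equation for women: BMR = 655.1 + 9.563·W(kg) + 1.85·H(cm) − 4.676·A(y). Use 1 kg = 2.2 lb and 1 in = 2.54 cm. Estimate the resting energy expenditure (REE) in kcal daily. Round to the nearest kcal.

Convert to metric: weight = 317 ÷ 2.2 = 144.0909 kg; height = 72 × 2.54 = 182.88 cm.
Harris-Benedict: BMR = 655.1 + 9.563(144.0909) + 1.85(182.88) − 4.676(39) = 2189.0054 kcal/day.

2189 kcal daily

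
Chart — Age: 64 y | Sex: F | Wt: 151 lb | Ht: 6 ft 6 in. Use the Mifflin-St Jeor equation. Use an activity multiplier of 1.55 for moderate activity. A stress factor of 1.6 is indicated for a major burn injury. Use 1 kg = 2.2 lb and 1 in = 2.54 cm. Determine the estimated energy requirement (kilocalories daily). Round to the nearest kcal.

3580 kilocalories daily

Convert to metric: weight = 151 ÷ 2.2 = 68.6364 kg; height = (6×12 + 6) × 2.54 = 78 × 2.54 = 198.12 cm.
Mifflin-St Jeor (female): BMR = 10(68.6364) + 6.25(198.12) − 5(64) − 161 = 686.3636 + 1238.25 − 320 − 161 = 1443.6136 kcal/day.
TEE = BMR × activity factor = 1443.6136 × 1.55 = 2237.6011 kcal/day.
Apply stress factor: 2237.6011 × 1.6 = 3580.1618 kcal/day.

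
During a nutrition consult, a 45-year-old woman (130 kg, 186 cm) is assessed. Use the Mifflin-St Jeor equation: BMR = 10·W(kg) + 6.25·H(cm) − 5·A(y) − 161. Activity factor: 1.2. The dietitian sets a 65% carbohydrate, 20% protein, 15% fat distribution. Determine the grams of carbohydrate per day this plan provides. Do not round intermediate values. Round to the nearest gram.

405 g/day

Mifflin-St Jeor (female): BMR = 10(130) + 6.25(186) − 5(45) − 161 = 1300 + 1162.5 − 225 − 161 = 2076.5 kcal/day.
TEE = 2076.5 × 1.2 = 2491.8 kcal/day.
Carbohydrate energy = 65% × 2491.8 = 1619.67 kcal.
Carbohydrate = 1619.67 ÷ 4 kcal/g = 404.9175 g.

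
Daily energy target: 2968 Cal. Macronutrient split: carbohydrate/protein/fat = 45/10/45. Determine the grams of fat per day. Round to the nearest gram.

Fat energy = 45% × 2968 = 1335.6 kcal.
At 9 kcal/g: 1335.6 ÷ 9 = 148.4 g.

148 g/day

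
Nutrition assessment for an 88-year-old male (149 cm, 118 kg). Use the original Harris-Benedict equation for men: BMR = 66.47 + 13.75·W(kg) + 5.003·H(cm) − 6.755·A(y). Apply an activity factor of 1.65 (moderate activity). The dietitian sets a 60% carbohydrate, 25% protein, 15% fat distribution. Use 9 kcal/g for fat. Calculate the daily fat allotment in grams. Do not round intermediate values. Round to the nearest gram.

Harris-Benedict: BMR = 66.47 + 13.75(118) + 5.003(149) − 6.755(88) = 1839.977 kcal/day.
TEE = 1839.977 × 1.65 = 3035.9621 kcal/day.
Fat energy = 15% × 3035.9621 = 455.3943 kcal.
Fat = 455.3943 ÷ 9 kcal/g = 50.5994 g.

51 g/day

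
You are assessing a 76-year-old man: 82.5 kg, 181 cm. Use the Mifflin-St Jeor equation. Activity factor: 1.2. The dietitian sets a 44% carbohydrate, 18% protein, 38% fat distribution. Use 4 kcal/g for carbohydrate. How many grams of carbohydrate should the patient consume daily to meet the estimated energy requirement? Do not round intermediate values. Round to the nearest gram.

Mifflin-St Jeor (male): BMR = 10(82.5) + 6.25(181) − 5(76) + 5 = 825 + 1131.25 − 380 + 5 = 1581.25 kcal/day.
TEE = 1581.25 × 1.2 = 1897.5 kcal/day.
Carbohydrate energy = 44% × 1897.5 = 834.9 kcal.
Carbohydrate = 834.9 ÷ 4 kcal/g = 208.725 g.

209 g/day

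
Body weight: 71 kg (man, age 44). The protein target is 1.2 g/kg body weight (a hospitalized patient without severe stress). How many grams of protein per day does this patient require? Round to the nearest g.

Protein = 1.2 g/kg × 71 kg = 85.2 g/day.

85 g/day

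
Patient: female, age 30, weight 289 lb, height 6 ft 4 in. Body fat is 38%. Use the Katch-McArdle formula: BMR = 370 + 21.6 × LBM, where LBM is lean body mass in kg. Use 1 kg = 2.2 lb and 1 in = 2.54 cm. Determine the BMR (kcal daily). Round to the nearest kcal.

Convert to metric: weight = 289 ÷ 2.2 = 131.3636 kg; height = (6×12 + 4) × 2.54 = 76 × 2.54 = 193.04 cm.
LBM = 131.3636 × (1 − 0.38) = 81.4455 kg. Katch-McArdle: BMR = 370 + 21.6 × 81.4455 = 2129.2218 kcal/day.

2129 kcal daily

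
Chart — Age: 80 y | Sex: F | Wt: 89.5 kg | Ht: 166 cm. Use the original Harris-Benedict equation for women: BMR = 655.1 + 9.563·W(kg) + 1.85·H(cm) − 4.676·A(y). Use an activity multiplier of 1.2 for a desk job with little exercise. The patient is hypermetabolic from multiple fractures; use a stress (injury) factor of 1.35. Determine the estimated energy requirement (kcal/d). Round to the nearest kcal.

2339 kcal/d

Harris-Benedict: BMR = 655.1 + 9.563(89.5) + 1.85(166) − 4.676(80) = 1444.0085 kcal/day.
TEE = BMR × activity factor = 1444.0085 × 1.2 = 1732.8102 kcal/day.
Apply stress factor: 1732.8102 × 1.35 = 2339.2938 kcal/day.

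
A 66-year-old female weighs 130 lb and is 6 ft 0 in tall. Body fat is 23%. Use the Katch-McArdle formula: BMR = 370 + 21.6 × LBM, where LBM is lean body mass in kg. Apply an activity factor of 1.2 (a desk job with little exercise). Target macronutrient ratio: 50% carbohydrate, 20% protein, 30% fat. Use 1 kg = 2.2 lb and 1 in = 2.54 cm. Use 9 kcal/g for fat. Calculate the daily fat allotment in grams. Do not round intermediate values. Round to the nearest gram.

Convert to metric: weight = 130 ÷ 2.2 = 59.0909 kg; height = (6×12 + 0) × 2.54 = 72 × 2.54 = 182.88 cm.
LBM = 59.0909 × (1 − 0.23) = 45.5 kg. Katch-McArdle: BMR = 370 + 21.6 × 45.5 = 1352.8 kcal/day.
TEE = 1352.8 × 1.2 = 1623.36 kcal/day.
Fat energy = 30% × 1623.36 = 487.008 kcal.
Fat = 487.008 ÷ 9 kcal/g = 54.112 g.

54 g/day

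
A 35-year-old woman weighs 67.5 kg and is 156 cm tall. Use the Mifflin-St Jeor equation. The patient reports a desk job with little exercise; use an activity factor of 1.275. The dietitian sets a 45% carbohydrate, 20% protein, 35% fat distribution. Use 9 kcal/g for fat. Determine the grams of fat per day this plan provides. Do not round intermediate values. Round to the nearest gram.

Mifflin-St Jeor (female): BMR = 10(67.5) + 6.25(156) − 5(35) − 161 = 675 + 975 − 175 − 161 = 1314 kcal/day.
TEE = 1314 × 1.275 = 1675.35 kcal/day.
Fat energy = 35% × 1675.35 = 586.3725 kcal.
Fat = 586.3725 ÷ 9 kcal/g = 65.1525 g.

65 g/day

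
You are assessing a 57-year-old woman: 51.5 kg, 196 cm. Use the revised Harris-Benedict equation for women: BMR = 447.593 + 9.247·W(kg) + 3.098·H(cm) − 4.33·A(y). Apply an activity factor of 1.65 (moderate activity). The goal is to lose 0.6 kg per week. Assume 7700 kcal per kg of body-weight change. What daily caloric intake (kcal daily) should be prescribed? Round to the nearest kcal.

Harris-Benedict: BMR = 447.593 + 9.247(51.5) + 3.098(196) − 4.33(57) = 1284.2115 kcal/day.
TEE = 1284.2115 × 1.65 = 2118.949 kcal/day.
Required daily deficit = 0.6 × 7700 ÷ 7 = 660 kcal/day.
Target intake = 2118.949 − 660 = 1458.949 kcal/day.

1459 kcal daily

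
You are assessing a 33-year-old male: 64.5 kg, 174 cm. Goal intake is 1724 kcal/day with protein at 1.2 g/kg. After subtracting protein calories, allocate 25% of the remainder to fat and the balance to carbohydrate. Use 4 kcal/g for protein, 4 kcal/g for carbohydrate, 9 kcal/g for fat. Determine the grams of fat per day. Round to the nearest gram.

Protein = 1.2 × 64.5 = 77.4 g → 77.4 × 4 = 309.6 kcal.
Non-protein calories = 1724 − 309.6 = 1414.4 kcal.
Fat: 25% × 1414.4 = 353.6 kcal; carbohydrate: 1060.8 kcal.
Fat: 353.6 kcal ÷ 9 kcal/g = 39.2889 g.

39 g/day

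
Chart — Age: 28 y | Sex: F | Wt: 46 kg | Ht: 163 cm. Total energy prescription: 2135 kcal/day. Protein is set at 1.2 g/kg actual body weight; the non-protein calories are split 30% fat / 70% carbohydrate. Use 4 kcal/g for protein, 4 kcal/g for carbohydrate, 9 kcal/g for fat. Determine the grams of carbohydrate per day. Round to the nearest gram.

335 g/day

Protein = 1.2 × 46 = 55.2 g → 55.2 × 4 = 220.8 kcal.
Non-protein calories = 2135 − 220.8 = 1914.2 kcal.
Fat: 30% × 1914.2 = 574.26 kcal; carbohydrate: 1339.94 kcal.
Carbohydrate: 1339.94 kcal ÷ 4 kcal/g = 334.985 g.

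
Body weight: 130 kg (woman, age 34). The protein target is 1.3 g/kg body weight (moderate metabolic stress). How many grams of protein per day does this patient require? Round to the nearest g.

169 g/day

Protein = 1.3 g/kg × 130 kg = 169 g/day.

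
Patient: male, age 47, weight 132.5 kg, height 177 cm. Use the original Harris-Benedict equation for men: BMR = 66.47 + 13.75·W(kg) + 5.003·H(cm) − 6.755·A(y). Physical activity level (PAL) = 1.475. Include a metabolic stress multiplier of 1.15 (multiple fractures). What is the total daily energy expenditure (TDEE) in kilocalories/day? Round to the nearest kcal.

Harris-Benedict: BMR = 66.47 + 13.75(132.5) + 5.003(177) − 6.755(47) = 2456.391 kcal/day.
TEE = BMR × activity factor = 2456.391 × 1.475 = 3623.1767 kcal/day.
Apply stress factor: 3623.1767 × 1.15 = 4166.6532 kcal/day.

4167 kilocalories/day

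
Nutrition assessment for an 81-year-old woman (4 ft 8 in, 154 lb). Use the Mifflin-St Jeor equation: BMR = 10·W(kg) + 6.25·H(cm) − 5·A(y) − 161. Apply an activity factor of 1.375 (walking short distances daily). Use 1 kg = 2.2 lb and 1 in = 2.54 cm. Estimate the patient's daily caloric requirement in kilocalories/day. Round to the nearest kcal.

1407 kilocalories/day

Convert to metric: weight = 154 ÷ 2.2 = 70 kg; height = (4×12 + 8) × 2.54 = 56 × 2.54 = 142.24 cm.
Mifflin-St Jeor (female): BMR = 10(70) + 6.25(142.24) − 5(81) − 161 = 700 + 889 − 405 − 161 = 1023 kcal/day.
TEE = BMR × activity factor = 1023 × 1.375 = 1406.625 kcal/day.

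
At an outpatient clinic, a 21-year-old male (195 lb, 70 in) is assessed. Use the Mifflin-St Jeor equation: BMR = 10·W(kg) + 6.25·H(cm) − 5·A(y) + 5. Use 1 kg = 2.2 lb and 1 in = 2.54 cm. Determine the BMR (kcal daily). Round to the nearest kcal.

Convert to metric: weight = 195 ÷ 2.2 = 88.6364 kg; height = 70 × 2.54 = 177.8 cm.
Mifflin-St Jeor (male): BMR = 10(88.6364) + 6.25(177.8) − 5(21) + 5 = 886.3636 + 1111.25 − 105 + 5 = 1897.6136 kcal/day.

1898 kcal daily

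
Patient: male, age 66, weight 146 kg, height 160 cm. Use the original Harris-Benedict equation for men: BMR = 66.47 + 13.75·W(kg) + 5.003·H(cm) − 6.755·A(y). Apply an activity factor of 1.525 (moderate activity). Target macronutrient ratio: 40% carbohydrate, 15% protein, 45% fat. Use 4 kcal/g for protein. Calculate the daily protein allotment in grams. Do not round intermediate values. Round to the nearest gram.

Harris-Benedict: BMR = 66.47 + 13.75(146) + 5.003(160) − 6.755(66) = 2428.62 kcal/day.
TEE = 2428.62 × 1.525 = 3703.6455 kcal/day.
Protein energy = 15% × 3703.6455 = 555.5468 kcal.
Protein = 555.5468 ÷ 4 kcal/g = 138.8867 g.

139 g/day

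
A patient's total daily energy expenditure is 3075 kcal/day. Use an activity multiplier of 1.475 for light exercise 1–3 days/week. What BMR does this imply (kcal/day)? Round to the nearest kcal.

2085 kcal/day

BMR = TEE ÷ activity factor = 3075 ÷ 1.475 = 2084.7458 kcal/day.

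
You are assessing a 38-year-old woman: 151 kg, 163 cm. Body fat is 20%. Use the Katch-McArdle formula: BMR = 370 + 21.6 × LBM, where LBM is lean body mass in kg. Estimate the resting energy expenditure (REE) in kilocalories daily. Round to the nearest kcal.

2979 kilocalories daily

LBM = 151 × (1 − 0.2) = 120.8 kg. Katch-McArdle: BMR = 370 + 21.6 × 120.8 = 2979.28 kcal/day.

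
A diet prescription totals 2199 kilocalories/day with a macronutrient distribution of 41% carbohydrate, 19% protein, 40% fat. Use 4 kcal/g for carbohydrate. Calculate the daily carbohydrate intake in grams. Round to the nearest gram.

Carbohydrate energy = 41% × 2199 = 901.59 kcal.
At 4 kcal/g: 901.59 ÷ 4 = 225.3975 g.

225 g/day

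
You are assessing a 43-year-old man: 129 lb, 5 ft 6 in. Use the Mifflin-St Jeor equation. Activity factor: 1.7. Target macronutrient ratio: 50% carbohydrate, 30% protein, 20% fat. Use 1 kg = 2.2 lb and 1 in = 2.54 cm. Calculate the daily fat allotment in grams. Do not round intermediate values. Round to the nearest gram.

Convert to metric: weight = 129 ÷ 2.2 = 58.6364 kg; height = (5×12 + 6) × 2.54 = 66 × 2.54 = 167.64 cm.
Mifflin-St Jeor (male): BMR = 10(58.6364) + 6.25(167.64) − 5(43) + 5 = 586.3636 + 1047.75 − 215 + 5 = 1424.1136 kcal/day.
TEE = 1424.1136 × 1.7 = 2420.9932 kcal/day.
Fat energy = 20% × 2420.9932 = 484.1986 kcal.
Fat = 484.1986 ÷ 9 kcal/g = 53.7998 g.

54 g/day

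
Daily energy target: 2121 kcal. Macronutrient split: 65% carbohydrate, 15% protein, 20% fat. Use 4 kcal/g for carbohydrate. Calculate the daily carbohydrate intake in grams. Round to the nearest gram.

345 g/day

Carbohydrate energy = 65% × 2121 = 1378.65 kcal.
At 4 kcal/g: 1378.65 ÷ 4 = 344.6625 g.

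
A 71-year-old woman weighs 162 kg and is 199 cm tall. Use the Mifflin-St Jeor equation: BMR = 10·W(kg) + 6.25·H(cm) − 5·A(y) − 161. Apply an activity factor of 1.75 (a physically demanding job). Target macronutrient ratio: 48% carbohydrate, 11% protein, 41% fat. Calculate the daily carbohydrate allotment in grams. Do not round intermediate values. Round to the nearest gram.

Mifflin-St Jeor (female): BMR = 10(162) + 6.25(199) − 5(71) − 161 = 1620 + 1243.75 − 355 − 161 = 2347.75 kcal/day.
TEE = 2347.75 × 1.75 = 4108.5625 kcal/day.
Carbohydrate energy = 48% × 4108.5625 = 1972.11 kcal.
Carbohydrate = 1972.11 ÷ 4 kcal/g = 493.0275 g.

493 g/day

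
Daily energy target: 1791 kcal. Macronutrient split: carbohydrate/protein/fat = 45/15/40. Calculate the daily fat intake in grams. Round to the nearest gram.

Fat energy = 40% × 1791 = 716.4 kcal.
At 9 kcal/g: 716.4 ÷ 9 = 79.6 g.

80 g/day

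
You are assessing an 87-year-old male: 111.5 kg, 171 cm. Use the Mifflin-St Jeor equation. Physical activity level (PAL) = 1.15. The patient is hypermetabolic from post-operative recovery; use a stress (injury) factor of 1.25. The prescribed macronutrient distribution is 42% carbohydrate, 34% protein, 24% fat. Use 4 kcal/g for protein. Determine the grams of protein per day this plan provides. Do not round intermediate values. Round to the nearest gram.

Mifflin-St Jeor (male): BMR = 10(111.5) + 6.25(171) − 5(87) + 5 = 1115 + 1068.75 − 435 + 5 = 1753.75 kcal/day.
TEE = 1753.75 × 1.15 = 2016.8125 kcal/day.
With stress factor 1.25: 2016.8125 × 1.25 = 2521.0156 kcal/day.
Protein energy = 34% × 2521.0156 = 857.1453 kcal.
Protein = 857.1453 ÷ 4 kcal/g = 214.2863 g.

214 g/day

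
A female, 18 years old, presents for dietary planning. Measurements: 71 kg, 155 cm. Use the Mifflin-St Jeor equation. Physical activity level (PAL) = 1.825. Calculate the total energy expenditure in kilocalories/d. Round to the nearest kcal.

Mifflin-St Jeor (female): BMR = 10(71) + 6.25(155) − 5(18) − 161 = 710 + 968.75 − 90 − 161 = 1427.75 kcal/day.
TEE = BMR × activity factor = 1427.75 × 1.825 = 2605.6438 kcal/day.

2606 kilocalories/d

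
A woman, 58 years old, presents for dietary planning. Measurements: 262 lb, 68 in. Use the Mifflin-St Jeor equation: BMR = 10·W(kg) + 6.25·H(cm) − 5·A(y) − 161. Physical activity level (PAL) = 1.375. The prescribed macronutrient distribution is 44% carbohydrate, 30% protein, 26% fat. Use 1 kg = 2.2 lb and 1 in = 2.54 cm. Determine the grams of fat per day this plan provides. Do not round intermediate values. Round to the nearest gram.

Convert to metric: weight = 262 ÷ 2.2 = 119.0909 kg; height = 68 × 2.54 = 172.72 cm.
Mifflin-St Jeor (female): BMR = 10(119.0909) + 6.25(172.72) − 5(58) − 161 = 1190.9091 + 1079.5 − 290 − 161 = 1819.4091 kcal/day.
TEE = 1819.4091 × 1.375 = 2501.6875 kcal/day.
Fat energy = 26% × 2501.6875 = 650.4388 kcal.
Fat = 650.4388 ÷ 9 kcal/g = 72.271 g.

72 g/day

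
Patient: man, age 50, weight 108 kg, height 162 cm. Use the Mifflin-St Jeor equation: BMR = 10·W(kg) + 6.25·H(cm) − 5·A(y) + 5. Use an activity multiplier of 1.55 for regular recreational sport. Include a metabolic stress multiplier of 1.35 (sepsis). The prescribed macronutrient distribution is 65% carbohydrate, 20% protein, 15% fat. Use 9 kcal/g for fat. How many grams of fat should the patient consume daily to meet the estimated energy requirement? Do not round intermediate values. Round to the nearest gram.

Mifflin-St Jeor (male): BMR = 10(108) + 6.25(162) − 5(50) + 5 = 1080 + 1012.5 − 250 + 5 = 1847.5 kcal/day.
TEE = 1847.5 × 1.55 = 2863.625 kcal/day.
With stress factor 1.35: 2863.625 × 1.35 = 3865.8938 kcal/day.
Fat energy = 15% × 3865.8938 = 579.8841 kcal.
Fat = 579.8841 ÷ 9 kcal/g = 64.4316 g.

64 g/day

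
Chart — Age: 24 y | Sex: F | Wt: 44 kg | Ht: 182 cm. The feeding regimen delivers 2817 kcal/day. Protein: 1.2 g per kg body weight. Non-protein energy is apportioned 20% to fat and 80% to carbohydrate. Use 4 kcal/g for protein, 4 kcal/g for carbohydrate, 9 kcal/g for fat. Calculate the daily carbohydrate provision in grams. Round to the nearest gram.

521 g/day

Protein = 1.2 × 44 = 52.8 g → 52.8 × 4 = 211.2 kcal.
Non-protein calories = 2817 − 211.2 = 2605.8 kcal.
Fat: 20% × 2605.8 = 521.16 kcal; carbohydrate: 2084.64 kcal.
Carbohydrate: 2084.64 kcal ÷ 4 kcal/g = 521.16 g.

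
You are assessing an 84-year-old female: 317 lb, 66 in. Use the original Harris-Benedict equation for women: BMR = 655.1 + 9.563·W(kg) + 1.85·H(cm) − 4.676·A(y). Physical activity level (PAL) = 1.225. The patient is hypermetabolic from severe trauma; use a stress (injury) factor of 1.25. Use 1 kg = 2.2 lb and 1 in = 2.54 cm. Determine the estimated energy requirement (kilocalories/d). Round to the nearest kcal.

Convert to metric: weight = 317 ÷ 2.2 = 144.0909 kg; height = 66 × 2.54 = 167.64 cm.
Harris-Benedict: BMR = 655.1 + 9.563(144.0909) + 1.85(167.64) − 4.676(84) = 1950.3914 kcal/day.
TEE = BMR × activity factor = 1950.3914 × 1.225 = 2389.2294 kcal/day.
Apply stress factor: 2389.2294 × 1.25 = 2986.5368 kcal/day.

2987 kilocalories/d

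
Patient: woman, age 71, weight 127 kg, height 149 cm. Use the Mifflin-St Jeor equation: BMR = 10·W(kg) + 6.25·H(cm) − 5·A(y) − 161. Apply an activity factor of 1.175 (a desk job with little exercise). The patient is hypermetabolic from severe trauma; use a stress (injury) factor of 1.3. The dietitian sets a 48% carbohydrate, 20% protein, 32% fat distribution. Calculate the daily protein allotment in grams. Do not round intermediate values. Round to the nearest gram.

Mifflin-St Jeor (female): BMR = 10(127) + 6.25(149) − 5(71) − 161 = 1270 + 931.25 − 355 − 161 = 1685.25 kcal/day.
TEE = 1685.25 × 1.175 = 1980.1688 kcal/day.
With stress factor 1.3: 1980.1688 × 1.3 = 2574.2194 kcal/day.
Protein energy = 20% × 2574.2194 = 514.8439 kcal.
Protein = 514.8439 ÷ 4 kcal/g = 128.711 g.

129 g/day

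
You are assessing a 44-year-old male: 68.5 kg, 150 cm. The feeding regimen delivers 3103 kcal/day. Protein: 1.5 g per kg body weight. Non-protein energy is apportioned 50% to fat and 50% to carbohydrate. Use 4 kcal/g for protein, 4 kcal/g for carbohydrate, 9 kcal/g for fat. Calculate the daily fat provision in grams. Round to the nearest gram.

150 g/day

Protein = 1.5 × 68.5 = 102.75 g → 102.75 × 4 = 411 kcal.
Non-protein calories = 3103 − 411 = 2692 kcal.
Fat: 50% × 2692 = 1346 kcal; carbohydrate: 1346 kcal.
Fat: 1346 kcal ÷ 9 kcal/g = 149.5556 g.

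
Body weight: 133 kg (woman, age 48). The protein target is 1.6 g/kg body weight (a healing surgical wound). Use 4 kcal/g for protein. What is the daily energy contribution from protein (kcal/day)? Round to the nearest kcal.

Protein = 1.6 g/kg × 133 kg = 212.8 g/day.
Protein energy = 212.8 g × 4 kcal/g = 851.2 kcal/day.

851 kcal/day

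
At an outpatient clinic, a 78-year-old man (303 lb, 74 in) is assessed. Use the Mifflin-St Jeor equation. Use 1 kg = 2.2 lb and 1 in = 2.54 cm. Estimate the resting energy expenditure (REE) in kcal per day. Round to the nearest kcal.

Convert to metric: weight = 303 ÷ 2.2 = 137.7273 kg; height = 74 × 2.54 = 187.96 cm.
Mifflin-St Jeor (male): BMR = 10(137.7273) + 6.25(187.96) − 5(78) + 5 = 1377.2727 + 1174.75 − 390 + 5 = 2167.0227 kcal/day.

2167 kcal per day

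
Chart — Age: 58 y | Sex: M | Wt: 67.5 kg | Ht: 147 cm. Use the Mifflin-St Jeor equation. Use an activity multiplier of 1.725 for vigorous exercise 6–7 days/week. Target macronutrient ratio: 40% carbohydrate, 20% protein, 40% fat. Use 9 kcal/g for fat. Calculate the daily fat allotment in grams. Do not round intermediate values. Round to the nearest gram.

100 g/day

Mifflin-St Jeor (male): BMR = 10(67.5) + 6.25(147) − 5(58) + 5 = 675 + 918.75 − 290 + 5 = 1308.75 kcal/day.
TEE = 1308.75 × 1.725 = 2257.5938 kcal/day.
Fat energy = 40% × 2257.5938 = 903.0375 kcal.
Fat = 903.0375 ÷ 9 kcal/g = 100.3375 g.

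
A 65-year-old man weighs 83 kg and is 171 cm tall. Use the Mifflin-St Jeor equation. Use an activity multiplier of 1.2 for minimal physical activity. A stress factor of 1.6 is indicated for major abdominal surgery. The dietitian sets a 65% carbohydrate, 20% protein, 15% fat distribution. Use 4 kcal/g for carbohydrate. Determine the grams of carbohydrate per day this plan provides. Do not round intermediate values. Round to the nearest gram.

493 g/day

Mifflin-St Jeor (male): BMR = 10(83) + 6.25(171) − 5(65) + 5 = 830 + 1068.75 − 325 + 5 = 1578.75 kcal/day.
TEE = 1578.75 × 1.2 = 1894.5 kcal/day.
With stress factor 1.6: 1894.5 × 1.6 = 3031.2 kcal/day.
Carbohydrate energy = 65% × 3031.2 = 1970.28 kcal.
Carbohydrate = 1970.28 ÷ 4 kcal/g = 492.57 g.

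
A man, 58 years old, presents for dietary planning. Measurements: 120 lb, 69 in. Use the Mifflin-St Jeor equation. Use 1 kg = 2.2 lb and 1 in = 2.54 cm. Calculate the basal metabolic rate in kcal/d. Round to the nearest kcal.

Convert to metric: weight = 120 ÷ 2.2 = 54.5455 kg; height = 69 × 2.54 = 175.26 cm.
Mifflin-St Jeor (male): BMR = 10(54.5455) + 6.25(175.26) − 5(58) + 5 = 545.4545 + 1095.375 − 290 + 5 = 1355.8295 kcal/day.

1356 kcal/d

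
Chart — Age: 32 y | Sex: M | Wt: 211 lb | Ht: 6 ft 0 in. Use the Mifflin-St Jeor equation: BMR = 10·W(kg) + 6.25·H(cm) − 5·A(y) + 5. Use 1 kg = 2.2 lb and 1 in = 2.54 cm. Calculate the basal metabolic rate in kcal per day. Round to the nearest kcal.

Convert to metric: weight = 211 ÷ 2.2 = 95.9091 kg; height = (6×12 + 0) × 2.54 = 72 × 2.54 = 182.88 cm.
Mifflin-St Jeor (male): BMR = 10(95.9091) + 6.25(182.88) − 5(32) + 5 = 959.0909 + 1143 − 160 + 5 = 1947.0909 kcal/day.

1947 kcal per day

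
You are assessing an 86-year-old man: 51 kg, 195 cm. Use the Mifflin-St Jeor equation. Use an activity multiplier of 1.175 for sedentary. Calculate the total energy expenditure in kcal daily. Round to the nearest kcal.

1532 kcal daily

Mifflin-St Jeor (male): BMR = 10(51) + 6.25(195) − 5(86) + 5 = 510 + 1218.75 − 430 + 5 = 1303.75 kcal/day.
TEE = BMR × activity factor = 1303.75 × 1.175 = 1531.9063 kcal/day.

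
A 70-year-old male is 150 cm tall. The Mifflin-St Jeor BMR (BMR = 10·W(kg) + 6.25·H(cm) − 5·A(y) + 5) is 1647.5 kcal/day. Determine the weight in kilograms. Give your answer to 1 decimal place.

1647.5 = 10·W + 6.25(150) − 5(70) + 5
10·W = 1647.5 − 592.5 = 1055, so W = 105.5 kg.

105.5 kg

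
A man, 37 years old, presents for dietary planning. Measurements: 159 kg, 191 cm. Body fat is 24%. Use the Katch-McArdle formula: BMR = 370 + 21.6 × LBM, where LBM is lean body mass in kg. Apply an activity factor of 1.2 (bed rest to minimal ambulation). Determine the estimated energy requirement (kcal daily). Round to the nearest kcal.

LBM = 159 × (1 − 0.24) = 120.84 kg. Katch-McArdle: BMR = 370 + 21.6 × 120.84 = 2980.144 kcal/day.
TEE = BMR × activity factor = 2980.144 × 1.2 = 3576.1728 kcal/day.

3576 kcal daily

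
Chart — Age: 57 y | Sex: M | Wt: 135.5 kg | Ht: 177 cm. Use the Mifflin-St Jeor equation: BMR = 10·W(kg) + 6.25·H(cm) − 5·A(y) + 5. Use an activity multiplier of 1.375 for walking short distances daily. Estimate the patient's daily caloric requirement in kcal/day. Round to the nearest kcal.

Mifflin-St Jeor (male): BMR = 10(135.5) + 6.25(177) − 5(57) + 5 = 1355 + 1106.25 − 285 + 5 = 2181.25 kcal/day.
TEE = BMR × activity factor = 2181.25 × 1.375 = 2999.2188 kcal/day.

2999 kcal/day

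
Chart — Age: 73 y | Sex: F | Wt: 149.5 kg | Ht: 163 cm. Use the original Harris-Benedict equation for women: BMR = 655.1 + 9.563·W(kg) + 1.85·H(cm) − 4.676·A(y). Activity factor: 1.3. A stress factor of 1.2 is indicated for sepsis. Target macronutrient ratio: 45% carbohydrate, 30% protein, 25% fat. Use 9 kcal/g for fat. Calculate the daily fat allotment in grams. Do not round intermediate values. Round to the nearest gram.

Harris-Benedict: BMR = 655.1 + 9.563(149.5) + 1.85(163) − 4.676(73) = 2044.9705 kcal/day.
TEE = 2044.9705 × 1.3 = 2658.4617 kcal/day.
With stress factor 1.2: 2658.4617 × 1.2 = 3190.154 kcal/day.
Fat energy = 25% × 3190.154 = 797.5385 kcal.
Fat = 797.5385 ÷ 9 kcal/g = 88.6154 g.

89 g/day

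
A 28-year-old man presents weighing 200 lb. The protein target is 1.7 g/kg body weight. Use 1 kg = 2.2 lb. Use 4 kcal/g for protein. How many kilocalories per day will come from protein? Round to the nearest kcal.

618 kcal/day

Weight in kg = 200 ÷ 2.2 = 90.9091 kg.
Protein = 1.7 g/kg × 90.9091 kg = 154.5455 g/day.
Protein energy = 154.5455 g × 4 kcal/g = 618.1818 kcal/day.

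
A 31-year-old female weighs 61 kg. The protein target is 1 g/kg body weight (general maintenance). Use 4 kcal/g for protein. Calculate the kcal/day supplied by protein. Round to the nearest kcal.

Protein = 1 g/kg × 61 kg = 61 g/day.
Protein energy = 61 g × 4 kcal/g = 244 kcal/day.

244 kcal/day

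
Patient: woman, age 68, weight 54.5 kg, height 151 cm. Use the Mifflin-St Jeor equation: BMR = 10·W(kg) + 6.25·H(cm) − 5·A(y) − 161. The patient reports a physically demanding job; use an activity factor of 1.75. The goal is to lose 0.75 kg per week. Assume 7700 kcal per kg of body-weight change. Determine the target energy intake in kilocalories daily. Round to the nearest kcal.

904 kilocalories daily

Mifflin-St Jeor (female): BMR = 10(54.5) + 6.25(151) − 5(68) − 161 = 545 + 943.75 − 340 − 161 = 987.75 kcal/day.
TEE = 987.75 × 1.75 = 1728.5625 kcal/day.
Required daily deficit = 0.75 × 7700 ÷ 7 = 825 kcal/day.
Target intake = 1728.5625 − 825 = 903.5625 kcal/day.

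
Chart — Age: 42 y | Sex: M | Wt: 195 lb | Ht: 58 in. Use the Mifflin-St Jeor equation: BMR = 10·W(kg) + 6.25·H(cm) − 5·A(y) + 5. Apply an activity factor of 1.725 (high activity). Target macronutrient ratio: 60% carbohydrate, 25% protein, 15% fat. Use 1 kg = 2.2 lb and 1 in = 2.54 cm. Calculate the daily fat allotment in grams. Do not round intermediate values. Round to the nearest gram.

Convert to metric: weight = 195 ÷ 2.2 = 88.6364 kg; height = 58 × 2.54 = 147.32 cm.
Mifflin-St Jeor (male): BMR = 10(88.6364) + 6.25(147.32) − 5(42) + 5 = 886.3636 + 920.75 − 210 + 5 = 1602.1136 kcal/day.
TEE = 1602.1136 × 1.725 = 2763.646 kcal/day.
Fat energy = 15% × 2763.646 = 414.5469 kcal.
Fat = 414.5469 ÷ 9 kcal/g = 46.0608 g.

46 g/day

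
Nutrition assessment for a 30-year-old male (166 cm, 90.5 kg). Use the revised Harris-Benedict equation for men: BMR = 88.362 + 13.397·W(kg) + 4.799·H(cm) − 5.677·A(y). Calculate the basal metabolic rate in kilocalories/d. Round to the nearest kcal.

1927 kilocalories/d

Harris-Benedict: BMR = 88.362 + 13.397(90.5) + 4.799(166) − 5.677(30) = 1927.1145 kcal/day.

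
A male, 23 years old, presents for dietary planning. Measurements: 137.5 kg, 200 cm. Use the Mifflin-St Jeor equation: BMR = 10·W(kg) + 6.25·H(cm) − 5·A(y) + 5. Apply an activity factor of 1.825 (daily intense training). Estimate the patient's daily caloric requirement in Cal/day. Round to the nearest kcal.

4590 Cal/day

Mifflin-St Jeor (male): BMR = 10(137.5) + 6.25(200) − 5(23) + 5 = 1375 + 1250 − 115 + 5 = 2515 kcal/day.
TEE = BMR × activity factor = 2515 × 1.825 = 4589.875 kcal/day.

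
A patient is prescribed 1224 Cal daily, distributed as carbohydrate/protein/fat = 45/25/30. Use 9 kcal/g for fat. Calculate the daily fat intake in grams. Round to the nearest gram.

Fat energy = 30% × 1224 = 367.2 kcal.
At 9 kcal/g: 367.2 ÷ 9 = 40.8 g.

41 g/day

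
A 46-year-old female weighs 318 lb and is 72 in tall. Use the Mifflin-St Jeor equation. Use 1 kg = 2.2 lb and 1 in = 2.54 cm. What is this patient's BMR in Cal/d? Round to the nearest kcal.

Convert to metric: weight = 318 ÷ 2.2 = 144.5455 kg; height = 72 × 2.54 = 182.88 cm.
Mifflin-St Jeor (female): BMR = 10(144.5455) + 6.25(182.88) − 5(46) − 161 = 1445.4545 + 1143 − 230 − 161 = 2197.4545 kcal/day.

2197 Cal/d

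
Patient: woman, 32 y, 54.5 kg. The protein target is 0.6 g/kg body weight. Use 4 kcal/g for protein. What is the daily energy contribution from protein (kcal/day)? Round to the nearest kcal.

Protein = 0.6 g/kg × 54.5 kg = 32.7 g/day.
Protein energy = 32.7 g × 4 kcal/g = 130.8 kcal/day.

131 kcal/day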